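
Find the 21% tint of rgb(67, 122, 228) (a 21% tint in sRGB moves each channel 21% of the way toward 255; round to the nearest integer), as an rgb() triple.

rgb(106, 150, 234)

A 21% tint moves each channel 21% toward 255:
  R: 67 + 0.21×(255−67) = 67 + 39.48 = 106.48 → 106
  G: 122 + 0.21×(255−122) = 122 + 27.93 = 149.93 → 150
  B: 228 + 0.21×(255−228) = 228 + 5.67 = 233.67 → 234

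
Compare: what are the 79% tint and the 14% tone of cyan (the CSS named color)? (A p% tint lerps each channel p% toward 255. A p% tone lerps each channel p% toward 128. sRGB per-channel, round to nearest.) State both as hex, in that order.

CSS cyan is rgb(0, 255, 255).
79% tint:
  R: 0 + 0.79×(255−0) = 0 + 201.45 = 201.45 → 201
  G: 255 + 0.79×(255−255) = 255 + 0 = 255 → 255
  B: 255 + 0.79×(255−255) = 255 + 0 = 255 → 255
  → #C9FFFF
14% tone:
  R: 0 + 0.14×(128−0) = 0 + 17.92 = 17.92 → 18
  G: 255 + 0.14×(128−255) = 255 − 17.78 = 237.22 → 237
  B: 255 − 17.78 = 237.22 → 237
  → #12EDED

#C9FFFF, #12EDED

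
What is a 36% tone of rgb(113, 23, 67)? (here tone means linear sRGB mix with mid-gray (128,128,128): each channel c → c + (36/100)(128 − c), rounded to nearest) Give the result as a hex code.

#763D59

Per channel, c → c + 0.36(128 − c):
  R: 113 + 5.4 = 118.4 → 118
  G: 23 + 37.8 = 60.8 → 61
  B: 67 + 21.96 = 88.96 → 89
rgb(118, 61, 89) = #763D59.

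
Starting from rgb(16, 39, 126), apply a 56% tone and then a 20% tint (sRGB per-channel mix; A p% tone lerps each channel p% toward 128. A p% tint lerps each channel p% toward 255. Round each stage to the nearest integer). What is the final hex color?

#727A99

Per channel, c → c + 0.56(128 − c):
  R: 16 + 62.72 = 78.72 → 79
  G: 39 + 0.56×(128−39) = 39 + 49.84 = 88.84 → 89
  B: 126 + 0.56×(128−126) = 126 + 1.12 = 127.12 → 127
After the tone: rgb(79, 89, 127) = #4F597F.
Lerp each channel 20% toward 255:
  R: 79 + 0.2×(255−79) = 79 + 35.2 = 114.2 → 114
  G: 89 + 0.2×(255−89) = 89 + 33.2 = 122.2 → 122
  B: 127 + 25.6 = 152.6 → 153
rgb(114, 122, 153) = #727A99.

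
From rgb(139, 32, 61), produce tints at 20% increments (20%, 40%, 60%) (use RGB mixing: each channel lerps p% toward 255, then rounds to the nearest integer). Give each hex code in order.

20%: (139 + 23.2 = 162.2→162, 32 + 44.6 = 76.6→77, 61 + 38.8 = 99.8→100) → #A24D64
40%: (139 + 46.4 = 185.4→185, 32 + 89.2 = 121.2→121, 61 + 77.6 = 138.6→139) → #B9798B
60%: (139 + 69.6 = 208.6→209, 32 + 133.8 = 165.8→166, 61 + 116.4 = 177.4→177) → #D1A6B1

#A24D64, #B9798B, #D1A6B1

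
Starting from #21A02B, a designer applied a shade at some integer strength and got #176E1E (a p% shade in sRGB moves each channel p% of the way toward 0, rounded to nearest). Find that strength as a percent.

#21A02B is rgb(33, 160, 43); #176E1E is rgb(23, 110, 30).
On the G channel (widest range): 110 ≈ 160 + (p/100)(0 − 160), so p ≈ 100×(110 − 160)/(0 − 160) = -5000/-160 = 31.25.
p = 31 reproduces all three channels after rounding.

31%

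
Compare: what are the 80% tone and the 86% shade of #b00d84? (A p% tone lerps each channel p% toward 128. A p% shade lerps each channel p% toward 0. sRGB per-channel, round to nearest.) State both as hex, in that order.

#8a6981, #190212

#b00d84 is rgb(176, 13, 132).
80% tone:
  R: 176 + 0.8×(128−176) = 176 − 38.4 = 137.6 → 138
  G: 13 + 92 = 105 → 105
  B: 132 − 3.2 = 128.8 → 129
  → #8a6981
86% shade:
  R: 176 − 151.36 = 24.64 → 25
  G: 13 + 0.86×(0−13) = 13 − 11.18 = 1.82 → 2
  B: 132 − 113.52 = 18.48 → 18
  → #190212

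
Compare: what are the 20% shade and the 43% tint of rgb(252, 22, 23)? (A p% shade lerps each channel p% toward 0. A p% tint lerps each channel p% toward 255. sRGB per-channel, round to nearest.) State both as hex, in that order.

20% shade:
  R: 252 + 0.2×(0−252) = 252 − 50.4 = 201.6 → 202
  G: 22 + 0.2×(0−22) = 22 − 4.4 = 17.6 → 18
  B: 23 + 0.2×(0−23) = 23 − 4.6 = 18.4 → 18
  → #ca1212
43% tint:
  R: 252 + 0.43×(255−252) = 252 + 1.29 = 253.29 → 253
  G: 22 + 0.43×(255−22) = 22 + 100.19 = 122.19 → 122
  B: 23 + 0.43×(255−23) = 23 + 99.76 = 122.76 → 123
  → #fd7a7b

#ca1212, #fd7a7b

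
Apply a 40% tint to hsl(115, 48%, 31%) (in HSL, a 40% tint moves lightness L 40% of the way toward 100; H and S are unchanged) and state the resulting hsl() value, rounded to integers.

L moves 40% from 31 toward 100: 31 + 27.6 = 58.6 → 59.
H and S are unchanged.

hsl(115, 48%, 59%)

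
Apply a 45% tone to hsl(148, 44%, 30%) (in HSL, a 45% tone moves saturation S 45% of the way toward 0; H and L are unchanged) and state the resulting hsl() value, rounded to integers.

hsl(148, 24%, 30%)

S moves 45% from 44 toward 0: 44 − 19.8 = 24.2 → 24.
H and L are unchanged.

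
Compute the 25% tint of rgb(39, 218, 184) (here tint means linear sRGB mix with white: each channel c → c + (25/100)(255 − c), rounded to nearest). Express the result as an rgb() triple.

A 25% tint moves each channel 25% toward 255:
  R: 39 + 54 = 93 → 93
  G: 218 + 9.25 = 227.25 → 227
  B: 184 + 17.75 = 201.75 → 202

rgb(93, 227, 202)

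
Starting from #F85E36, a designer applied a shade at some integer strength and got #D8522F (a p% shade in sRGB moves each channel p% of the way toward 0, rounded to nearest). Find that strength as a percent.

13%

#F85E36 is rgb(248, 94, 54); #D8522F is rgb(216, 82, 47).
On the R channel (widest range): 216 ≈ 248 + (p/100)(0 − 248), so p ≈ 100×(216 − 248)/(0 − 248) = -3200/-248 = 12.90.
p = 13 reproduces all three channels after rounding.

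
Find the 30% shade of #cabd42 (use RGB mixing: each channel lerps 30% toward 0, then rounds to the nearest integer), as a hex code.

#8d842e

#cabd42 is rgb(202, 189, 66).
A 30% shade moves each channel 30% toward 0:
  R: 202 + 0.3×(0−202) = 202 − 60.6 = 141.4 → 141
  G: 189 + 0.3×(0−189) = 189 − 56.7 = 132.3 → 132
  B: 66 − 19.8 = 46.2 → 46
rgb(141, 132, 46) = #8d842e.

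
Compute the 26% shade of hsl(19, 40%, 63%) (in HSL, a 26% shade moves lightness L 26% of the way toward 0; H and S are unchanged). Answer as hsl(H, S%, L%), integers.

hsl(19, 40%, 47%)

L moves 26% from 63 toward 0: 63 − 16.38 = 46.62 → 47.
H and S are unchanged.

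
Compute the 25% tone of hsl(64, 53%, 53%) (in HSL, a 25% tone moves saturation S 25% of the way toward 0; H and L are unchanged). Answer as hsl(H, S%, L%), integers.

S moves 25% from 53 toward 0: 53 − 13.25 = 39.75 → 40.
H and L are unchanged.

hsl(64, 40%, 53%)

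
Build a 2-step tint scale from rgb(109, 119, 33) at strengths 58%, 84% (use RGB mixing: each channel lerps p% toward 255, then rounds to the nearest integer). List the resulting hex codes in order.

58%: (109 + 84.68 = 193.68→194, 119 + 78.88 = 197.88→198, 33 + 128.76 = 161.76→162) → #C2C6A2
84%: (109 + 122.64 = 231.64→232, 119 + 114.24 = 233.24→233, 33 + 186.48 = 219.48→219) → #E8E9DB

#C2C6A2, #E8E9DB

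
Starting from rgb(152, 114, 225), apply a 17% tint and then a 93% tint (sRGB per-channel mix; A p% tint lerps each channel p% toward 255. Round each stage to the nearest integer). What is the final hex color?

#F9F7FD

Per channel, c → c + 0.17(255 − c):
  R: 152 + 17.51 = 169.51 → 170
  G: 114 + 23.97 = 137.97 → 138
  B: 225 + 0.17×(255−225) = 225 + 5.1 = 230.1 → 230
After the tint: rgb(170, 138, 230) = #AA8AE6.
Lerp each channel 93% toward 255:
  R: 170 + 0.93×(255−170) = 170 + 79.05 = 249.05 → 249
  G: 138 + 0.93×(255−138) = 138 + 108.81 = 246.81 → 247
  B: 230 + 23.25 = 253.25 → 253
rgb(249, 247, 253) = #F9F7FD.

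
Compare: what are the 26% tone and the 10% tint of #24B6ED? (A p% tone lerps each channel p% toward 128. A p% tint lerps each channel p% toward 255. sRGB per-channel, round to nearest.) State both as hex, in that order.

#24B6ED is rgb(36, 182, 237).
26% tone:
  R: 36 + 0.26×(128−36) = 36 + 23.92 = 59.92 → 60
  G: 182 + 0.26×(128−182) = 182 − 14.04 = 167.96 → 168
  B: 237 − 28.34 = 208.66 → 209
  → #3CA8D1
10% tint:
  R: 36 + 0.1×(255−36) = 36 + 21.9 = 57.9 → 58
  G: 182 + 7.3 = 189.3 → 189
  B: 237 + 0.1×(255−237) = 237 + 1.8 = 238.8 → 239
  → #3ABDEF

#3CA8D1, #3ABDEF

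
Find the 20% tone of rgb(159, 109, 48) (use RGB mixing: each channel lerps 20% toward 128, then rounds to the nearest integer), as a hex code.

A 20% tone moves each channel 20% toward 128:
  R: 159 − 6.2 = 152.8 → 153
  G: 109 + 0.2×(128−109) = 109 + 3.8 = 112.8 → 113
  B: 48 + 0.2×(128−48) = 48 + 16 = 64 → 64
rgb(153, 113, 64) = #997140.

#997140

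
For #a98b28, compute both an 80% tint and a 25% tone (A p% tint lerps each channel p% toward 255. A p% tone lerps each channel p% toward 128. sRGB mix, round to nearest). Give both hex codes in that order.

#eee8d4, #9f883e

#a98b28 is rgb(169, 139, 40).
80% tint:
  R: 169 + 0.8×(255−169) = 169 + 68.8 = 237.8 → 238
  G: 139 + 0.8×(255−139) = 139 + 92.8 = 231.8 → 232
  B: 40 + 172 = 212 → 212
  → #eee8d4
25% tone:
  R: 169 + 0.25×(128−169) = 169 − 10.25 = 158.75 → 159
  G: 139 + 0.25×(128−139) = 139 − 2.75 = 136.25 → 136
  B: 40 + 0.25×(128−40) = 40 + 22 = 62 → 62
  → #9f883e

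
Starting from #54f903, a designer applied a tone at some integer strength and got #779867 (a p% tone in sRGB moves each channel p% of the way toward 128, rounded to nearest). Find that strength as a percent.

80%

#54f903 is rgb(84, 249, 3); #779867 is rgb(119, 152, 103).
On the B channel (widest range): 103 ≈ 3 + (p/100)(128 − 3), so p ≈ 100×(103 − 3)/(128 − 3) = 10000/125 = 80.00.
p = 80 reproduces all three channels after rounding.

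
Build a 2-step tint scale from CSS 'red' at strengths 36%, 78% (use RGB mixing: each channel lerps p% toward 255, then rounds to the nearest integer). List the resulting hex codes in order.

CSS red is rgb(255, 0, 0).
36%: (255→255, 0 + 91.8 = 91.8→92, 0 + 91.8 = 91.8→92) → #FF5C5C
78%: (255→255, 0 + 198.9 = 198.9→199, 0 + 198.9 = 198.9→199) → #FFC7C7

#FF5C5C, #FFC7C7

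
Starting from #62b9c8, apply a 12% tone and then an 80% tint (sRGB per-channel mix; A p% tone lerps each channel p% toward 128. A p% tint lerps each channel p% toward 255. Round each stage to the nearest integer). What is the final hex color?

#e0f0f2

#62b9c8 is rgb(98, 185, 200).
Lerp each channel 12% toward 128:
  R: 98 + 3.6 = 101.6 → 102
  G: 185 + 0.12×(128−185) = 185 − 6.84 = 178.16 → 178
  B: 200 − 8.64 = 191.36 → 191
After the tone: rgb(102, 178, 191) = #66b2bf.
An 80% tint moves each channel 80% toward 255:
  R: 102 + 122.4 = 224.4 → 224
  G: 178 + 0.8×(255−178) = 178 + 61.6 = 239.6 → 240
  B: 191 + 0.8×(255−191) = 191 + 51.2 = 242.2 → 242
rgb(224, 240, 242) = #e0f0f2.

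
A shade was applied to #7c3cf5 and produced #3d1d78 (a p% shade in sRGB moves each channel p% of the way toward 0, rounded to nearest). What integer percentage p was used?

#7c3cf5 is rgb(124, 60, 245); #3d1d78 is rgb(61, 29, 120).
On the B channel (widest range): 120 ≈ 245 + (p/100)(0 − 245), so p ≈ 100×(120 − 245)/(0 − 245) = -12500/-245 = 51.02.
p = 51 reproduces all three channels after rounding.

51%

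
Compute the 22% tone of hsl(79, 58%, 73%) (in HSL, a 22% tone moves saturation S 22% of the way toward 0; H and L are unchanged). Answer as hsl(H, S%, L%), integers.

hsl(79, 45%, 73%)

S moves 22% from 58 toward 0: 58 − 12.76 = 45.24 → 45.
H and L are unchanged.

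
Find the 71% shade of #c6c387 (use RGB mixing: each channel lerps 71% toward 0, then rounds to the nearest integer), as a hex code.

#c6c387 is rgb(198, 195, 135).
Per channel, c → c + 0.71(0 − c):
  R: 198 + 0.71×(0−198) = 198 − 140.58 = 57.42 → 57
  G: 195 − 138.45 = 56.55 → 57
  B: 135 + 0.71×(0−135) = 135 − 95.85 = 39.15 → 39
rgb(57, 57, 39) = #393927.

#393927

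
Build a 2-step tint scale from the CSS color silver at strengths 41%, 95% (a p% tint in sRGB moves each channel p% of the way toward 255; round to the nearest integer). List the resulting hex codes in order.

#dadada, #fcfcfc

CSS silver is rgb(192, 192, 192).
41%: (192 + 25.83 = 217.83→218, 192 + 25.83 = 217.83→218, 192 + 25.83 = 217.83→218) → #dadada
95%: (192 + 59.85 = 251.85→252, 192 + 59.85 = 251.85→252, 192 + 59.85 = 251.85→252) → #fcfcfc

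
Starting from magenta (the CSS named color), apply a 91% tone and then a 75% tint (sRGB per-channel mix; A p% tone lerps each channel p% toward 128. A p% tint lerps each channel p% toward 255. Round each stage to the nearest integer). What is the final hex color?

#E2DCE2

CSS magenta is rgb(255, 0, 255).
Lerp each channel 91% toward 128:
  R: 255 − 115.57 = 139.43 → 139
  G: 0 + 0.91×(128−0) = 0 + 116.48 = 116.48 → 116
  B: 255 − 115.57 = 139.43 → 139
After the tone: rgb(139, 116, 139) = #8B748B.
Lerp each channel 75% toward 255:
  R: 139 + 0.75×(255−139) = 139 + 87 = 226 → 226
  G: 116 + 0.75×(255−116) = 116 + 104.25 = 220.25 → 220
  B: 139 + 0.75×(255−139) = 139 + 87 = 226 → 226
rgb(226, 220, 226) = #E2DCE2.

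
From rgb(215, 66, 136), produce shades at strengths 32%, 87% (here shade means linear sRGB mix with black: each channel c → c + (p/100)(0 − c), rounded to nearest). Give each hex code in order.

#922D5C, #1C0912

32%: (215 − 68.8 = 146.2→146, 66 − 21.12 = 44.88→45, 136 − 43.52 = 92.48→92) → #922D5C
87%: (215 − 187.05 = 27.95→28, 66 − 57.42 = 8.58→9, 136 − 118.32 = 17.68→18) → #1C0912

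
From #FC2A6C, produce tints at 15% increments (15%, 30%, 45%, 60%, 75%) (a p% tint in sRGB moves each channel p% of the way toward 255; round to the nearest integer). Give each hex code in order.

#FC4A82, #FD6A98, #FD8AAE, #FEAAC4, #FECADA

#FC2A6C is rgb(252, 42, 108).
15%: (252→252, 42 + 31.95 = 73.95→74, 108 + 22.05 = 130.05→130) → #FC4A82
30%: (252 + 0.9 = 252.9→253, 42 + 63.9 = 105.9→106, 108 + 44.1 = 152.1→152) → #FD6A98
45%: (252 + 1.35 = 253.35→253, 42 + 95.85 = 137.85→138, 108 + 66.15 = 174.15→174) → #FD8AAE
60%: (252 + 1.8 = 253.8→254, 42 + 127.8 = 169.8→170, 108 + 88.2 = 196.2→196) → #FEAAC4
75%: (252 + 2.25 = 254.25→254, 42 + 159.75 = 201.75→202, 108 + 110.25 = 218.25→218) → #FECADA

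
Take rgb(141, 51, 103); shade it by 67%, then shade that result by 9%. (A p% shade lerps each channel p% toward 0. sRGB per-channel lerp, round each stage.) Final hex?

Lerp each channel 67% toward 0:
  R: 141 + 0.67×(0−141) = 141 − 94.47 = 46.53 → 47
  G: 51 − 34.17 = 16.83 → 17
  B: 103 + 0.67×(0−103) = 103 − 69.01 = 33.99 → 34
After the shade: rgb(47, 17, 34) = #2F1122.
A 9% shade moves each channel 9% toward 0:
  R: 47 − 4.23 = 42.77 → 43
  G: 17 + 0.09×(0−17) = 17 − 1.53 = 15.47 → 15
  B: 34 − 3.06 = 30.94 → 31
rgb(43, 15, 31) = #2B0F1F.

#2B0F1F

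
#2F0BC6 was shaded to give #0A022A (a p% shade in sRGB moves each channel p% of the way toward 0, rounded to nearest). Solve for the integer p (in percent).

#2F0BC6 is rgb(47, 11, 198); #0A022A is rgb(10, 2, 42).
On the B channel (widest range): 42 ≈ 198 + (p/100)(0 − 198), so p ≈ 100×(42 − 198)/(0 − 198) = -15600/-198 = 78.79.
p = 79 reproduces all three channels after rounding.

79%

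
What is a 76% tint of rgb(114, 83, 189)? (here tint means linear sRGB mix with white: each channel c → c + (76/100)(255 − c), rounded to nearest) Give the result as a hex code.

#DDD6EF

Per channel, c → c + 0.76(255 − c):
  R: 114 + 107.16 = 221.16 → 221
  G: 83 + 0.76×(255−83) = 83 + 130.72 = 213.72 → 214
  B: 189 + 50.16 = 239.16 → 239
rgb(221, 214, 239) = #DDD6EF.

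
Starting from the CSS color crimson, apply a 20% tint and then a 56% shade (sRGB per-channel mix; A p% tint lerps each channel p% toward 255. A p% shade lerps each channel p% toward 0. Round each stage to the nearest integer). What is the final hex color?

CSS crimson is rgb(220, 20, 60).
A 20% tint moves each channel 20% toward 255:
  R: 220 + 0.2×(255−220) = 220 + 7 = 227 → 227
  G: 20 + 0.2×(255−20) = 20 + 47 = 67 → 67
  B: 60 + 0.2×(255−60) = 60 + 39 = 99 → 99
After the tint: rgb(227, 67, 99) = #E34363.
A 56% shade moves each channel 56% toward 0:
  R: 227 + 0.56×(0−227) = 227 − 127.12 = 99.88 → 100
  G: 67 − 37.52 = 29.48 → 29
  B: 99 − 55.44 = 43.56 → 44
rgb(100, 29, 44) = #641D2C.

#641D2C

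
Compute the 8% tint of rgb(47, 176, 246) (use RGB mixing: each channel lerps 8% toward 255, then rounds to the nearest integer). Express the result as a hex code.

#40B6F7

Lerp each channel 8% toward 255:
  R: 47 + 16.64 = 63.64 → 64
  G: 176 + 6.32 = 182.32 → 182
  B: 246 + 0.72 = 246.72 → 247
rgb(64, 182, 247) = #40B6F7.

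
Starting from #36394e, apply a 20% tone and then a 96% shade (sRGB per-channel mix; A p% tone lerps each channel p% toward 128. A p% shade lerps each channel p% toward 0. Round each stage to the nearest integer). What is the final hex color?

#36394e is rgb(54, 57, 78).
A 20% tone moves each channel 20% toward 128:
  R: 54 + 0.2×(128−54) = 54 + 14.8 = 68.8 → 69
  G: 57 + 0.2×(128−57) = 57 + 14.2 = 71.2 → 71
  B: 78 + 0.2×(128−78) = 78 + 10 = 88 → 88
After the tone: rgb(69, 71, 88) = #454758.
Per channel, c → c + 0.96(0 − c):
  R: 69 + 0.96×(0−69) = 69 − 66.24 = 2.76 → 3
  G: 71 − 68.16 = 2.84 → 3
  B: 88 + 0.96×(0−88) = 88 − 84.48 = 3.52 → 4
rgb(3, 3, 4) = #030304.

#030304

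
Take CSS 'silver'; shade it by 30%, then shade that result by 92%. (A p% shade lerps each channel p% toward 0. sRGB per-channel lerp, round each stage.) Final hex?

CSS silver is rgb(192, 192, 192).
Per channel, c → c + 0.3(0 − c):
  R: 192 + 0.3×(0−192) = 192 − 57.6 = 134.4 → 134
  G: 192 + 0.3×(0−192) = 192 − 57.6 = 134.4 → 134
  B: 192 + 0.3×(0−192) = 192 − 57.6 = 134.4 → 134
After the shade: rgb(134, 134, 134) = #868686.
Per channel, c → c + 0.92(0 − c):
  R: 134 + 0.92×(0−134) = 134 − 123.28 = 10.72 → 11
  G: 134 + 0.92×(0−134) = 134 − 123.28 = 10.72 → 11
  B: 134 + 0.92×(0−134) = 134 − 123.28 = 10.72 → 11
rgb(11, 11, 11) = #0b0b0b.

#0b0b0b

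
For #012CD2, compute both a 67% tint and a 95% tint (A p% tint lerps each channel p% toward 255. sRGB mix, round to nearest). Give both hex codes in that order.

#ABB9F0, #F2F4FD

#012CD2 is rgb(1, 44, 210).
67% tint:
  R: 1 + 0.67×(255−1) = 1 + 170.18 = 171.18 → 171
  G: 44 + 0.67×(255−44) = 44 + 141.37 = 185.37 → 185
  B: 210 + 0.67×(255−210) = 210 + 30.15 = 240.15 → 240
  → #ABB9F0
95% tint:
  R: 1 + 0.95×(255−1) = 1 + 241.3 = 242.3 → 242
  G: 44 + 0.95×(255−44) = 44 + 200.45 = 244.45 → 244
  B: 210 + 0.95×(255−210) = 210 + 42.75 = 252.75 → 253
  → #F2F4FD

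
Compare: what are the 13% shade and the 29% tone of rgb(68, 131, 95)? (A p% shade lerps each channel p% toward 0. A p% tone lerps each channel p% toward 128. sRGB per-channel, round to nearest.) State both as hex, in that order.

#3b7253, #558269

13% shade:
  R: 68 + 0.13×(0−68) = 68 − 8.84 = 59.16 → 59
  G: 131 − 17.03 = 113.97 → 114
  B: 95 + 0.13×(0−95) = 95 − 12.35 = 82.65 → 83
  → #3b7253
29% tone:
  R: 68 + 17.4 = 85.4 → 85
  G: 131 + 0.29×(128−131) = 131 − 0.87 = 130.13 → 130
  B: 95 + 0.29×(128−95) = 95 + 9.57 = 104.57 → 105
  → #558269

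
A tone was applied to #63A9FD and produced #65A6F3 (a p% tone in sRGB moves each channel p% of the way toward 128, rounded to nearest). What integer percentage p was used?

8%

#63A9FD is rgb(99, 169, 253); #65A6F3 is rgb(101, 166, 243).
On the B channel (widest range): 243 ≈ 253 + (p/100)(128 − 253), so p ≈ 100×(243 − 253)/(128 − 253) = -1000/-125 = 8.00.
p = 8 reproduces all three channels after rounding.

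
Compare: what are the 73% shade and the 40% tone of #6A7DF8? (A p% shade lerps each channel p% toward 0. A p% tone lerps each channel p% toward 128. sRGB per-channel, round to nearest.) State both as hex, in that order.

#1D2243, #737EC8

#6A7DF8 is rgb(106, 125, 248).
73% shade:
  R: 106 + 0.73×(0−106) = 106 − 77.38 = 28.62 → 29
  G: 125 + 0.73×(0−125) = 125 − 91.25 = 33.75 → 34
  B: 248 + 0.73×(0−248) = 248 − 181.04 = 66.96 → 67
  → #1D2243
40% tone:
  R: 106 + 8.8 = 114.8 → 115
  G: 125 + 1.2 = 126.2 → 126
  B: 248 − 48 = 200 → 200
  → #737EC8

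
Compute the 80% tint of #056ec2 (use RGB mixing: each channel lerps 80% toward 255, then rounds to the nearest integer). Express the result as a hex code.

#cde2f3

#056ec2 is rgb(5, 110, 194).
Per channel, c → c + 0.8(255 − c):
  R: 5 + 0.8×(255−5) = 5 + 200 = 205 → 205
  G: 110 + 0.8×(255−110) = 110 + 116 = 226 → 226
  B: 194 + 48.8 = 242.8 → 243
rgb(205, 226, 243) = #cde2f3.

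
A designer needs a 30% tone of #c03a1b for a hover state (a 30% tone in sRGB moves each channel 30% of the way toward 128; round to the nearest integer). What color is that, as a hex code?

#c03a1b is rgb(192, 58, 27).
Per channel, c → c + 0.3(128 − c):
  R: 192 − 19.2 = 172.8 → 173
  G: 58 + 21 = 79 → 79
  B: 27 + 30.3 = 57.3 → 57
rgb(173, 79, 57) = #ad4f39.

#ad4f39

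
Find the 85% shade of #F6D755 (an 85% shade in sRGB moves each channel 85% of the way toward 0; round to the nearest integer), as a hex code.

#F6D755 is rgb(246, 215, 85).
Per channel, c → c + 0.85(0 − c):
  R: 246 + 0.85×(0−246) = 246 − 209.1 = 36.9 → 37
  G: 215 − 182.75 = 32.25 → 32
  B: 85 − 72.25 = 12.75 → 13
rgb(37, 32, 13) = #25200D.

#25200D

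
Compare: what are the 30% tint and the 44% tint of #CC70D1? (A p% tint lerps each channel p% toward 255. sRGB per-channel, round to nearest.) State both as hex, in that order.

#CC70D1 is rgb(204, 112, 209).
30% tint:
  R: 204 + 0.3×(255−204) = 204 + 15.3 = 219.3 → 219
  G: 112 + 0.3×(255−112) = 112 + 42.9 = 154.9 → 155
  B: 209 + 0.3×(255−209) = 209 + 13.8 = 222.8 → 223
  → #DB9BDF
44% tint:
  R: 204 + 22.44 = 226.44 → 226
  G: 112 + 62.92 = 174.92 → 175
  B: 209 + 20.24 = 229.24 → 229
  → #E2AFE5

#DB9BDF, #E2AFE5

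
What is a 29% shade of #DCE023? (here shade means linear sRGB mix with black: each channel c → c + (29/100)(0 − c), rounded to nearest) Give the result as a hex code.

#DCE023 is rgb(220, 224, 35).
A 29% shade moves each channel 29% toward 0:
  R: 220 + 0.29×(0−220) = 220 − 63.8 = 156.2 → 156
  G: 224 + 0.29×(0−224) = 224 − 64.96 = 159.04 → 159
  B: 35 + 0.29×(0−35) = 35 − 10.15 = 24.85 → 25
rgb(156, 159, 25) = #9C9F19.

#9C9F19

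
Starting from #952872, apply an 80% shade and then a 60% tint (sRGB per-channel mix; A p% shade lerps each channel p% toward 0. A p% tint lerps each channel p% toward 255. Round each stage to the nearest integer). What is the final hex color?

#A59CA2

#952872 is rgb(149, 40, 114).
Lerp each channel 80% toward 0:
  R: 149 + 0.8×(0−149) = 149 − 119.2 = 29.8 → 30
  G: 40 − 32 = 8 → 8
  B: 114 + 0.8×(0−114) = 114 − 91.2 = 22.8 → 23
After the shade: rgb(30, 8, 23) = #1E0817.
Per channel, c → c + 0.6(255 − c):
  R: 30 + 0.6×(255−30) = 30 + 135 = 165 → 165
  G: 8 + 0.6×(255−8) = 8 + 148.2 = 156.2 → 156
  B: 23 + 0.6×(255−23) = 23 + 139.2 = 162.2 → 162
rgb(165, 156, 162) = #A59CA2.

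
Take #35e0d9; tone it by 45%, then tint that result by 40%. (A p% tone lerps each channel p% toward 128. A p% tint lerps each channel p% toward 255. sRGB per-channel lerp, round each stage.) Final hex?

#9ad3d0

#35e0d9 is rgb(53, 224, 217).
Per channel, c → c + 0.45(128 − c):
  R: 53 + 33.75 = 86.75 → 87
  G: 224 − 43.2 = 180.8 → 181
  B: 217 + 0.45×(128−217) = 217 − 40.05 = 176.95 → 177
After the tone: rgb(87, 181, 177) = #57b5b1.
Per channel, c → c + 0.4(255 − c):
  R: 87 + 67.2 = 154.2 → 154
  G: 181 + 0.4×(255−181) = 181 + 29.6 = 210.6 → 211
  B: 177 + 0.4×(255−177) = 177 + 31.2 = 208.2 → 208
rgb(154, 211, 208) = #9ad3d0.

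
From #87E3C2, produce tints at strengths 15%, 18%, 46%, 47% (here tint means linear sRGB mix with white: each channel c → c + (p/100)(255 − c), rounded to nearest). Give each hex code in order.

#87E3C2 is rgb(135, 227, 194).
15%: (135 + 18 = 153→153, 227 + 4.2 = 231.2→231, 194 + 9.15 = 203.15→203) → #99E7CB
18%: (135 + 21.6 = 156.6→157, 227 + 5.04 = 232.04→232, 194 + 10.98 = 204.98→205) → #9DE8CD
46%: (135 + 55.2 = 190.2→190, 227 + 12.88 = 239.88→240, 194 + 28.06 = 222.06→222) → #BEF0DE
47%: (135 + 56.4 = 191.4→191, 227 + 13.16 = 240.16→240, 194 + 28.67 = 222.67→223) → #BFF0DF

#99E7CB, #9DE8CD, #BEF0DE, #BFF0DF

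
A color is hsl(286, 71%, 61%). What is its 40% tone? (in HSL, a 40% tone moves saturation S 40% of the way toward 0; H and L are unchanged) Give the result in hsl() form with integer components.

hsl(286, 43%, 61%)

S moves 40% from 71 toward 0: 71 − 28.4 = 42.6 → 43.
H and L are unchanged.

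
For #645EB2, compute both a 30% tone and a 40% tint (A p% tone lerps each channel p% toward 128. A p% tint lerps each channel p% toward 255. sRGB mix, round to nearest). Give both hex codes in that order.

#6C68A3, #A29ED1

#645EB2 is rgb(100, 94, 178).
30% tone:
  R: 100 + 0.3×(128−100) = 100 + 8.4 = 108.4 → 108
  G: 94 + 0.3×(128−94) = 94 + 10.2 = 104.2 → 104
  B: 178 − 15 = 163 → 163
  → #6C68A3
40% tint:
  R: 100 + 62 = 162 → 162
  G: 94 + 0.4×(255−94) = 94 + 64.4 = 158.4 → 158
  B: 178 + 0.4×(255−178) = 178 + 30.8 = 208.8 → 209
  → #A29ED1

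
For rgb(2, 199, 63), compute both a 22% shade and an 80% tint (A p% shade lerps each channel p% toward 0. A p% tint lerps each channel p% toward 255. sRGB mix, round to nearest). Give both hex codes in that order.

#029B31, #CCF4D9

22% shade:
  R: 2 − 0.44 = 1.56 → 2
  G: 199 + 0.22×(0−199) = 199 − 43.78 = 155.22 → 155
  B: 63 − 13.86 = 49.14 → 49
  → #029B31
80% tint:
  R: 2 + 202.4 = 204.4 → 204
  G: 199 + 0.8×(255−199) = 199 + 44.8 = 243.8 → 244
  B: 63 + 0.8×(255−63) = 63 + 153.6 = 216.6 → 217
  → #CCF4D9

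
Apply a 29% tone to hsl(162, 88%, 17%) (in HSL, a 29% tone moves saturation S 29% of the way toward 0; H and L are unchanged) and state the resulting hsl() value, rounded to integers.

S moves 29% from 88 toward 0: 88 − 25.52 = 62.48 → 62.
H and L are unchanged.

hsl(162, 62%, 17%)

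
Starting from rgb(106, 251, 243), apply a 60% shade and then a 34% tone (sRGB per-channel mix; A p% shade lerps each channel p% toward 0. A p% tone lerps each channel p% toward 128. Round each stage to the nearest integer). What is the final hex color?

A 60% shade moves each channel 60% toward 0:
  R: 106 − 63.6 = 42.4 → 42
  G: 251 + 0.6×(0−251) = 251 − 150.6 = 100.4 → 100
  B: 243 + 0.6×(0−243) = 243 − 145.8 = 97.2 → 97
After the shade: rgb(42, 100, 97) = #2A6461.
A 34% tone moves each channel 34% toward 128:
  R: 42 + 0.34×(128−42) = 42 + 29.24 = 71.24 → 71
  G: 100 + 9.52 = 109.52 → 110
  B: 97 + 0.34×(128−97) = 97 + 10.54 = 107.54 → 108
rgb(71, 110, 108) = #476E6C.

#476E6C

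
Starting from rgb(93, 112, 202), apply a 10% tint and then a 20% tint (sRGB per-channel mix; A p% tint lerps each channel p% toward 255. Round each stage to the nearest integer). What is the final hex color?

#8A98D9

Per channel, c → c + 0.1(255 − c):
  R: 93 + 16.2 = 109.2 → 109
  G: 112 + 0.1×(255−112) = 112 + 14.3 = 126.3 → 126
  B: 202 + 0.1×(255−202) = 202 + 5.3 = 207.3 → 207
After the tint: rgb(109, 126, 207) = #6D7ECF.
Lerp each channel 20% toward 255:
  R: 109 + 0.2×(255−109) = 109 + 29.2 = 138.2 → 138
  G: 126 + 0.2×(255−126) = 126 + 25.8 = 151.8 → 152
  B: 207 + 9.6 = 216.6 → 217
rgb(138, 152, 217) = #8A98D9.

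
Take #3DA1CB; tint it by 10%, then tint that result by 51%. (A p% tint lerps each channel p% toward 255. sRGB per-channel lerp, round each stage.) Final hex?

#3DA1CB is rgb(61, 161, 203).
Lerp each channel 10% toward 255:
  R: 61 + 0.1×(255−61) = 61 + 19.4 = 80.4 → 80
  G: 161 + 0.1×(255−161) = 161 + 9.4 = 170.4 → 170
  B: 203 + 0.1×(255−203) = 203 + 5.2 = 208.2 → 208
After the tint: rgb(80, 170, 208) = #50AAD0.
Per channel, c → c + 0.51(255 − c):
  R: 80 + 89.25 = 169.25 → 169
  G: 170 + 0.51×(255−170) = 170 + 43.35 = 213.35 → 213
  B: 208 + 23.97 = 231.97 → 232
rgb(169, 213, 232) = #A9D5E8.

#A9D5E8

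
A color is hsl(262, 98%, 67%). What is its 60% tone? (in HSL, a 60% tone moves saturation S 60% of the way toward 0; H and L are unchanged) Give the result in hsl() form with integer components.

S moves 60% from 98 toward 0: 98 − 58.8 = 39.2 → 39.
H and L are unchanged.

hsl(262, 39%, 67%)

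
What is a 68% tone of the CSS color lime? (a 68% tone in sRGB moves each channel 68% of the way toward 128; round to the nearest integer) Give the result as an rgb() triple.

rgb(87, 169, 87)

CSS lime is rgb(0, 255, 0).
Lerp each channel 68% toward 128:
  R: 0 + 0.68×(128−0) = 0 + 87.04 = 87.04 → 87
  G: 255 + 0.68×(128−255) = 255 − 86.36 = 168.64 → 169
  B: 0 + 87.04 = 87.04 → 87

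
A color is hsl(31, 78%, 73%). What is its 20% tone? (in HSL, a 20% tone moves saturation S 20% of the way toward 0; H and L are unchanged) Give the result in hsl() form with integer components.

S moves 20% from 78 toward 0: 78 − 15.6 = 62.4 → 62.
H and L are unchanged.

hsl(31, 62%, 73%)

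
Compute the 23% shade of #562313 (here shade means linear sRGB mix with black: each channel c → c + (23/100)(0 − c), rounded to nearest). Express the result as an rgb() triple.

#562313 is rgb(86, 35, 19).
A 23% shade moves each channel 23% toward 0:
  R: 86 − 19.78 = 66.22 → 66
  G: 35 − 8.05 = 26.95 → 27
  B: 19 − 4.37 = 14.63 → 15

rgb(66, 27, 15)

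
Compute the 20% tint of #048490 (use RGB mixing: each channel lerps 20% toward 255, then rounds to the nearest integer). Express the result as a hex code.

#369DA6

#048490 is rgb(4, 132, 144).
Lerp each channel 20% toward 255:
  R: 4 + 0.2×(255−4) = 4 + 50.2 = 54.2 → 54
  G: 132 + 24.6 = 156.6 → 157
  B: 144 + 0.2×(255−144) = 144 + 22.2 = 166.2 → 166
rgb(54, 157, 166) = #369DA6.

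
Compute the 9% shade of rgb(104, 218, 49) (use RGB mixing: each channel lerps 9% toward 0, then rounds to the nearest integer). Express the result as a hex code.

#5FC62D

A 9% shade moves each channel 9% toward 0:
  R: 104 + 0.09×(0−104) = 104 − 9.36 = 94.64 → 95
  G: 218 + 0.09×(0−218) = 218 − 19.62 = 198.38 → 198
  B: 49 + 0.09×(0−49) = 49 − 4.41 = 44.59 → 45
rgb(95, 198, 45) = #5FC62D.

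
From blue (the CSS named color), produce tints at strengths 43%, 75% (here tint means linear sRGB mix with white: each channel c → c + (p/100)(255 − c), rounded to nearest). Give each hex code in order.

#6e6eff, #bfbfff

CSS blue is rgb(0, 0, 255).
43%: (0 + 109.65 = 109.65→110, 0 + 109.65 = 109.65→110, 255→255) → #6e6eff
75%: (0 + 191.25 = 191.25→191, 0 + 191.25 = 191.25→191, 255→255) → #bfbfff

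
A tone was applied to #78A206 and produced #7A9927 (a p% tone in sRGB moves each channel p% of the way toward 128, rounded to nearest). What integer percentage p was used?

27%

#78A206 is rgb(120, 162, 6); #7A9927 is rgb(122, 153, 39).
On the B channel (widest range): 39 ≈ 6 + (p/100)(128 − 6), so p ≈ 100×(39 − 6)/(128 − 6) = 3300/122 = 27.05.
p = 27 reproduces all three channels after rounding.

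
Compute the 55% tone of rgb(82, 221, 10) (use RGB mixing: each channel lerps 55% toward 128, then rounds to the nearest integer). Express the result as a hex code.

Lerp each channel 55% toward 128:
  R: 82 + 0.55×(128−82) = 82 + 25.3 = 107.3 → 107
  G: 221 + 0.55×(128−221) = 221 − 51.15 = 169.85 → 170
  B: 10 + 0.55×(128−10) = 10 + 64.9 = 74.9 → 75
rgb(107, 170, 75) = #6BAA4B.

#6BAA4B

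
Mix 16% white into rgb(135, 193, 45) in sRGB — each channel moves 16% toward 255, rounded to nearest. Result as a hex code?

Lerp each channel 16% toward 255:
  R: 135 + 0.16×(255−135) = 135 + 19.2 = 154.2 → 154
  G: 193 + 0.16×(255−193) = 193 + 9.92 = 202.92 → 203
  B: 45 + 0.16×(255−45) = 45 + 33.6 = 78.6 → 79
rgb(154, 203, 79) = #9ACB4F.

#9ACB4F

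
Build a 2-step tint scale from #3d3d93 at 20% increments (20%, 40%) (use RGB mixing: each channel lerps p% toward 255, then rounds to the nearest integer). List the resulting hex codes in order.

#6464a9, #8b8bbe

#3d3d93 is rgb(61, 61, 147).
20%: (61 + 38.8 = 99.8→100, 61 + 38.8 = 99.8→100, 147 + 21.6 = 168.6→169) → #6464a9
40%: (61 + 77.6 = 138.6→139, 61 + 77.6 = 138.6→139, 147 + 43.2 = 190.2→190) → #8b8bbe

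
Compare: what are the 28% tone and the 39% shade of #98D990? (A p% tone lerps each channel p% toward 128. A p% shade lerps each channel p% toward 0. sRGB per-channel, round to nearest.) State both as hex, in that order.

#91C08C, #5D8458

#98D990 is rgb(152, 217, 144).
28% tone:
  R: 152 + 0.28×(128−152) = 152 − 6.72 = 145.28 → 145
  G: 217 + 0.28×(128−217) = 217 − 24.92 = 192.08 → 192
  B: 144 + 0.28×(128−144) = 144 − 4.48 = 139.52 → 140
  → #91C08C
39% shade:
  R: 152 + 0.39×(0−152) = 152 − 59.28 = 92.72 → 93
  G: 217 − 84.63 = 132.37 → 132
  B: 144 + 0.39×(0−144) = 144 − 56.16 = 87.84 → 88
  → #5D8458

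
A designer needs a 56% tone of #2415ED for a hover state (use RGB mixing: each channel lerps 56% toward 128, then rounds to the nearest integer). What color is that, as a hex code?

#5851B0

#2415ED is rgb(36, 21, 237).
Lerp each channel 56% toward 128:
  R: 36 + 51.52 = 87.52 → 88
  G: 21 + 59.92 = 80.92 → 81
  B: 237 + 0.56×(128−237) = 237 − 61.04 = 175.96 → 176
rgb(88, 81, 176) = #5851B0.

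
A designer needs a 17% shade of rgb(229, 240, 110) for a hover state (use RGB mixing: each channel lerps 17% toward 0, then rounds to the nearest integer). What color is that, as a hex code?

Lerp each channel 17% toward 0:
  R: 229 − 38.93 = 190.07 → 190
  G: 240 − 40.8 = 199.2 → 199
  B: 110 + 0.17×(0−110) = 110 − 18.7 = 91.3 → 91
rgb(190, 199, 91) = #bec75b.

#bec75b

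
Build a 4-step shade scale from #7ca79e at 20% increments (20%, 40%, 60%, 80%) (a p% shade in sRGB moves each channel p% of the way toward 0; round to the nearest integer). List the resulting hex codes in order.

#7ca79e is rgb(124, 167, 158).
20%: (124 − 24.8 = 99.2→99, 167 − 33.4 = 133.6→134, 158 − 31.6 = 126.4→126) → #63867e
40%: (124 − 49.6 = 74.4→74, 167 − 66.8 = 100.2→100, 158 − 63.2 = 94.8→95) → #4a645f
60%: (124 − 74.4 = 49.6→50, 167 − 100.2 = 66.8→67, 158 − 94.8 = 63.2→63) → #32433f
80%: (124 − 99.2 = 24.8→25, 167 − 133.6 = 33.4→33, 158 − 126.4 = 31.6→32) → #192120

#63867e, #4a645f, #32433f, #192120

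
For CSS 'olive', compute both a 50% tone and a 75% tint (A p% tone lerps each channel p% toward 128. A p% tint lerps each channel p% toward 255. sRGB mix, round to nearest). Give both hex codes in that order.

CSS olive is rgb(128, 128, 0).
50% tone:
  R: 128 + 0.5×(128−128) = 128 + 0 = 128 → 128
  G: 128 + 0 = 128 → 128
  B: 0 + 64 = 64 → 64
  → #808040
75% tint:
  R: 128 + 95.25 = 223.25 → 223
  G: 128 + 95.25 = 223.25 → 223
  B: 0 + 0.75×(255−0) = 0 + 191.25 = 191.25 → 191
  → #DFDFBF

#808040, #DFDFBF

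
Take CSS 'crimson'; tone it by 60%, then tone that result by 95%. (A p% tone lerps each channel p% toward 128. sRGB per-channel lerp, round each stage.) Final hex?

#827e7f

CSS crimson is rgb(220, 20, 60).
Per channel, c → c + 0.6(128 − c):
  R: 220 − 55.2 = 164.8 → 165
  G: 20 + 64.8 = 84.8 → 85
  B: 60 + 40.8 = 100.8 → 101
After the tone: rgb(165, 85, 101) = #a55565.
Lerp each channel 95% toward 128:
  R: 165 + 0.95×(128−165) = 165 − 35.15 = 129.85 → 130
  G: 85 + 0.95×(128−85) = 85 + 40.85 = 125.85 → 126
  B: 101 + 0.95×(128−101) = 101 + 25.65 = 126.65 → 127
rgb(130, 126, 127) = #827e7f.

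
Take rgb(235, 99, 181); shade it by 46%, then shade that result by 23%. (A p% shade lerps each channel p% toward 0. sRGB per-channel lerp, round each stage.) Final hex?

#62294B

A 46% shade moves each channel 46% toward 0:
  R: 235 − 108.1 = 126.9 → 127
  G: 99 + 0.46×(0−99) = 99 − 45.54 = 53.46 → 53
  B: 181 − 83.26 = 97.74 → 98
After the shade: rgb(127, 53, 98) = #7F3562.
A 23% shade moves each channel 23% toward 0:
  R: 127 + 0.23×(0−127) = 127 − 29.21 = 97.79 → 98
  G: 53 − 12.19 = 40.81 → 41
  B: 98 + 0.23×(0−98) = 98 − 22.54 = 75.46 → 75
rgb(98, 41, 75) = #62294B.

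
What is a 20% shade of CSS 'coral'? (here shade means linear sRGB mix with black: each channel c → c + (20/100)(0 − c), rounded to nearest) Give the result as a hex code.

CSS coral is rgb(255, 127, 80).
Per channel, c → c + 0.2(0 − c):
  R: 255 + 0.2×(0−255) = 255 − 51 = 204 → 204
  G: 127 + 0.2×(0−127) = 127 − 25.4 = 101.6 → 102
  B: 80 − 16 = 64 → 64
rgb(204, 102, 64) = #cc6640.

#cc6640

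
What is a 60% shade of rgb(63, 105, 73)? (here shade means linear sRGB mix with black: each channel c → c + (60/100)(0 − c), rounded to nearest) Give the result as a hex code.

A 60% shade moves each channel 60% toward 0:
  R: 63 + 0.6×(0−63) = 63 − 37.8 = 25.2 → 25
  G: 105 + 0.6×(0−105) = 105 − 63 = 42 → 42
  B: 73 + 0.6×(0−73) = 73 − 43.8 = 29.2 → 29
rgb(25, 42, 29) = #192A1D.

#192A1D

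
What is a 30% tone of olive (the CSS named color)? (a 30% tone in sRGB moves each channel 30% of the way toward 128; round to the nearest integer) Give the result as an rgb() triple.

rgb(128, 128, 38)

CSS olive is rgb(128, 128, 0).
A 30% tone moves each channel 30% toward 128:
  R: 128 + 0.3×(128−128) = 128 + 0 = 128 → 128
  G: 128 + 0 = 128 → 128
  B: 0 + 38.4 = 38.4 → 38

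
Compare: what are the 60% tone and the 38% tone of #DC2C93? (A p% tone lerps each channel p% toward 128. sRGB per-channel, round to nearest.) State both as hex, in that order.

#DC2C93 is rgb(220, 44, 147).
60% tone:
  R: 220 − 55.2 = 164.8 → 165
  G: 44 + 50.4 = 94.4 → 94
  B: 147 − 11.4 = 135.6 → 136
  → #A55E88
38% tone:
  R: 220 + 0.38×(128−220) = 220 − 34.96 = 185.04 → 185
  G: 44 + 31.92 = 75.92 → 76
  B: 147 + 0.38×(128−147) = 147 − 7.22 = 139.78 → 140
  → #B94C8C

#A55E88, #B94C8C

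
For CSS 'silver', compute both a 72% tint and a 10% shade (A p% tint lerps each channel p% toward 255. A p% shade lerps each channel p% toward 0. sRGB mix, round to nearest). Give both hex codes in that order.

CSS silver is rgb(192, 192, 192).
72% tint:
  R: 192 + 0.72×(255−192) = 192 + 45.36 = 237.36 → 237
  G: 192 + 0.72×(255−192) = 192 + 45.36 = 237.36 → 237
  B: 192 + 45.36 = 237.36 → 237
  → #ededed
10% shade:
  R: 192 − 19.2 = 172.8 → 173
  G: 192 − 19.2 = 172.8 → 173
  B: 192 + 0.1×(0−192) = 192 − 19.2 = 172.8 → 173
  → #adadad

#ededed, #adadad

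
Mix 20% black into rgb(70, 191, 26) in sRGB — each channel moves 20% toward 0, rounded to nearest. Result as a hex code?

#389915

A 20% shade moves each channel 20% toward 0:
  R: 70 + 0.2×(0−70) = 70 − 14 = 56 → 56
  G: 191 − 38.2 = 152.8 → 153
  B: 26 − 5.2 = 20.8 → 21
rgb(56, 153, 21) = #389915.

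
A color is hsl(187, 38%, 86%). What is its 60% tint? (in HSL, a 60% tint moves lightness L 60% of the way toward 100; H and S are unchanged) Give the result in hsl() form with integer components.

hsl(187, 38%, 94%)

L moves 60% from 86 toward 100: 86 + 8.4 = 94.4 → 94.
H and S are unchanged.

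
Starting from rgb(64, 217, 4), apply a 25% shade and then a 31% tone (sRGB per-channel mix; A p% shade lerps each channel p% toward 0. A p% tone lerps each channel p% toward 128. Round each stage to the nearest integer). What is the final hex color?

#49982A

Per channel, c → c + 0.25(0 − c):
  R: 64 − 16 = 48 → 48
  G: 217 − 54.25 = 162.75 → 163
  B: 4 + 0.25×(0−4) = 4 − 1 = 3 → 3
After the shade: rgb(48, 163, 3) = #30A303.
A 31% tone moves each channel 31% toward 128:
  R: 48 + 0.31×(128−48) = 48 + 24.8 = 72.8 → 73
  G: 163 + 0.31×(128−163) = 163 − 10.85 = 152.15 → 152
  B: 3 + 0.31×(128−3) = 3 + 38.75 = 41.75 → 42
rgb(73, 152, 42) = #49982A.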